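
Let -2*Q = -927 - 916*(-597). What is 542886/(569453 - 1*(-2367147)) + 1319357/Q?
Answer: -149049449857/32063267100 ≈ -4.6486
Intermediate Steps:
Q = -545925/2 (Q = -(-927 - 916*(-597))/2 = -(-927 + 546852)/2 = -1/2*545925 = -545925/2 ≈ -2.7296e+5)
542886/(569453 - 1*(-2367147)) + 1319357/Q = 542886/(569453 - 1*(-2367147)) + 1319357/(-545925/2) = 542886/(569453 + 2367147) + 1319357*(-2/545925) = 542886/2936600 - 2638714/545925 = 542886*(1/2936600) - 2638714/545925 = 271443/1468300 - 2638714/545925 = -149049449857/32063267100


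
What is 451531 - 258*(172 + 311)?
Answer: 326917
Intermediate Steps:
451531 - 258*(172 + 311) = 451531 - 258*483 = 451531 - 124614 = 326917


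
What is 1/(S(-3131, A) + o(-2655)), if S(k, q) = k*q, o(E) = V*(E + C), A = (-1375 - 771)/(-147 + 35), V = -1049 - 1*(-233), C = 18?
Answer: 56/117140789 ≈ 4.7806e-7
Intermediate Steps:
V = -816 (V = -1049 + 233 = -816)
A = 1073/56 (A = -2146/(-112) = -2146*(-1/112) = 1073/56 ≈ 19.161)
o(E) = -14688 - 816*E (o(E) = -816*(E + 18) = -816*(18 + E) = -14688 - 816*E)
1/(S(-3131, A) + o(-2655)) = 1/(-3131*1073/56 + (-14688 - 816*(-2655))) = 1/(-3359563/56 + (-14688 + 2166480)) = 1/(-3359563/56 + 2151792) = 1/(117140789/56) = 56/117140789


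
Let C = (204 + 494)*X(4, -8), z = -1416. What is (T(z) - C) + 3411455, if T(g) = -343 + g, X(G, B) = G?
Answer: 3406904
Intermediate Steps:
C = 2792 (C = (204 + 494)*4 = 698*4 = 2792)
(T(z) - C) + 3411455 = ((-343 - 1416) - 1*2792) + 3411455 = (-1759 - 2792) + 3411455 = -4551 + 3411455 = 3406904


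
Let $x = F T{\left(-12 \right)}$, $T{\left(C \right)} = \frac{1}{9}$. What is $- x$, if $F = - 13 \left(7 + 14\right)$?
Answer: $\frac{91}{3} \approx 30.333$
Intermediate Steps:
$F = -273$ ($F = \left(-13\right) 21 = -273$)
$T{\left(C \right)} = \frac{1}{9}$
$x = - \frac{91}{3}$ ($x = \left(-273\right) \frac{1}{9} = - \frac{91}{3} \approx -30.333$)
$- x = \left(-1\right) \left(- \frac{91}{3}\right) = \frac{91}{3}$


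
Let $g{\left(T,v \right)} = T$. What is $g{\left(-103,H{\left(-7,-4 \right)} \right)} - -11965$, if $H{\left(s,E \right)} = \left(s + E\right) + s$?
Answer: $11862$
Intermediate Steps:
$H{\left(s,E \right)} = E + 2 s$ ($H{\left(s,E \right)} = \left(E + s\right) + s = E + 2 s$)
$g{\left(-103,H{\left(-7,-4 \right)} \right)} - -11965 = -103 - -11965 = -103 + 11965 = 11862$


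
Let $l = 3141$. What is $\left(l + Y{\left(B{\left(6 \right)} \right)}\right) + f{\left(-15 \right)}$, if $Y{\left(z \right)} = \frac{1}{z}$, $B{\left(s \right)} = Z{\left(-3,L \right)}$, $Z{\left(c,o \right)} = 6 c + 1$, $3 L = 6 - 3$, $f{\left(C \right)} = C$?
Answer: $\frac{53141}{17} \approx 3125.9$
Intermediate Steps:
$L = 1$ ($L = \frac{6 - 3}{3} = \frac{1}{3} \cdot 3 = 1$)
$Z{\left(c,o \right)} = 1 + 6 c$
$B{\left(s \right)} = -17$ ($B{\left(s \right)} = 1 + 6 \left(-3\right) = 1 - 18 = -17$)
$\left(l + Y{\left(B{\left(6 \right)} \right)}\right) + f{\left(-15 \right)} = \left(3141 + \frac{1}{-17}\right) - 15 = \left(3141 - \frac{1}{17}\right) - 15 = \frac{53396}{17} - 15 = \frac{53141}{17}$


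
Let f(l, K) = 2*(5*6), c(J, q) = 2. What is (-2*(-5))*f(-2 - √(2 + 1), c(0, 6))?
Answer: 600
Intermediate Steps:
f(l, K) = 60 (f(l, K) = 2*30 = 60)
(-2*(-5))*f(-2 - √(2 + 1), c(0, 6)) = -2*(-5)*60 = 10*60 = 600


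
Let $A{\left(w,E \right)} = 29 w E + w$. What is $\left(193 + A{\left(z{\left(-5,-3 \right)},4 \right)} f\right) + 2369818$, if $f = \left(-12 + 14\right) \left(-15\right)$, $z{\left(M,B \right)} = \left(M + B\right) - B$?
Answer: $2387561$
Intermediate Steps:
$z{\left(M,B \right)} = M$ ($z{\left(M,B \right)} = \left(B + M\right) - B = M$)
$A{\left(w,E \right)} = w + 29 E w$ ($A{\left(w,E \right)} = 29 E w + w = w + 29 E w$)
$f = -30$ ($f = 2 \left(-15\right) = -30$)
$\left(193 + A{\left(z{\left(-5,-3 \right)},4 \right)} f\right) + 2369818 = \left(193 + - 5 \left(1 + 29 \cdot 4\right) \left(-30\right)\right) + 2369818 = \left(193 + - 5 \left(1 + 116\right) \left(-30\right)\right) + 2369818 = \left(193 + \left(-5\right) 117 \left(-30\right)\right) + 2369818 = \left(193 - -17550\right) + 2369818 = \left(193 + 17550\right) + 2369818 = 17743 + 2369818 = 2387561$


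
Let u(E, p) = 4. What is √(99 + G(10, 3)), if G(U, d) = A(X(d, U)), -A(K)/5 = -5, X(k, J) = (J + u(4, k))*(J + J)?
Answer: 2*√31 ≈ 11.136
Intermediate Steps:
X(k, J) = 2*J*(4 + J) (X(k, J) = (J + 4)*(J + J) = (4 + J)*(2*J) = 2*J*(4 + J))
A(K) = 25 (A(K) = -5*(-5) = 25)
G(U, d) = 25
√(99 + G(10, 3)) = √(99 + 25) = √124 = 2*√31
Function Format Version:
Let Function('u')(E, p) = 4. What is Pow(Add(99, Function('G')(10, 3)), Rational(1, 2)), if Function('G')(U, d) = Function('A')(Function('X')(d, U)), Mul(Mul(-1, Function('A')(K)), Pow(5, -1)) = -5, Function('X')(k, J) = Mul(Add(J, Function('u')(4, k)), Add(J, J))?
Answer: Mul(2, Pow(31, Rational(1, 2))) ≈ 11.136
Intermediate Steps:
Function('X')(k, J) = Mul(2, J, Add(4, J)) (Function('X')(k, J) = Mul(Add(J, 4), Add(J, J)) = Mul(Add(4, J), Mul(2, J)) = Mul(2, J, Add(4, J)))
Function('A')(K) = 25 (Function('A')(K) = Mul(-5, -5) = 25)
Function('G')(U, d) = 25
Pow(Add(99, Function('G')(10, 3)), Rational(1, 2)) = Pow(Add(99, 25), Rational(1, 2)) = Pow(124, Rational(1, 2)) = Mul(2, Pow(31, Rational(1, 2)))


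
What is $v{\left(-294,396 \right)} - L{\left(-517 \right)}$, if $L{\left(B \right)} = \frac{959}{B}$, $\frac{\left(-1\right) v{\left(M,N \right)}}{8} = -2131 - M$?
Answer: $\frac{7598791}{517} \approx 14698.0$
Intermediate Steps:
$v{\left(M,N \right)} = 17048 + 8 M$ ($v{\left(M,N \right)} = - 8 \left(-2131 - M\right) = 17048 + 8 M$)
$v{\left(-294,396 \right)} - L{\left(-517 \right)} = \left(17048 + 8 \left(-294\right)\right) - \frac{959}{-517} = \left(17048 - 2352\right) - 959 \left(- \frac{1}{517}\right) = 14696 - - \frac{959}{517} = 14696 + \frac{959}{517} = \frac{7598791}{517}$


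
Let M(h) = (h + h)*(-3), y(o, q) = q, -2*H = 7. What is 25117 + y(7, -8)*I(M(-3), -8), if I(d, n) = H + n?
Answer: 25209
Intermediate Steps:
H = -7/2 (H = -1/2*7 = -7/2 ≈ -3.5000)
M(h) = -6*h (M(h) = (2*h)*(-3) = -6*h)
I(d, n) = -7/2 + n
25117 + y(7, -8)*I(M(-3), -8) = 25117 - 8*(-7/2 - 8) = 25117 - 8*(-23/2) = 25117 + 92 = 25209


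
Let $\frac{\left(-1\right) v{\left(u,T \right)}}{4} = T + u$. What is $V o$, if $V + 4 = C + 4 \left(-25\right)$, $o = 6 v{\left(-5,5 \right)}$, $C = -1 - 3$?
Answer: $0$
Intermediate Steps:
$v{\left(u,T \right)} = - 4 T - 4 u$ ($v{\left(u,T \right)} = - 4 \left(T + u\right) = - 4 T - 4 u$)
$C = -4$
$o = 0$ ($o = 6 \left(\left(-4\right) 5 - -20\right) = 6 \left(-20 + 20\right) = 6 \cdot 0 = 0$)
$V = -108$ ($V = -4 + \left(-4 + 4 \left(-25\right)\right) = -4 - 104 = -108$)
$V o = \left(-108\right) 0 = 0$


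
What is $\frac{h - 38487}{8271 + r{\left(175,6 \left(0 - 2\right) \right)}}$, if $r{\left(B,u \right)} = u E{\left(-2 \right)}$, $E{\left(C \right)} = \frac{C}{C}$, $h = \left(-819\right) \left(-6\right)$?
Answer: $- \frac{11191}{2753} \approx -4.065$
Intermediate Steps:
$h = 4914$
$E{\left(C \right)} = 1$
$r{\left(B,u \right)} = u$ ($r{\left(B,u \right)} = u 1 = u$)
$\frac{h - 38487}{8271 + r{\left(175,6 \left(0 - 2\right) \right)}} = \frac{4914 - 38487}{8271 + 6 \left(0 - 2\right)} = - \frac{33573}{8271 + 6 \left(-2\right)} = - \frac{33573}{8271 - 12} = - \frac{33573}{8259} = \left(-33573\right) \frac{1}{8259} = - \frac{11191}{2753}$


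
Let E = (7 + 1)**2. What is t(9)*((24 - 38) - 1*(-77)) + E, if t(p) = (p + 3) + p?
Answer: 1387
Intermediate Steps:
t(p) = 3 + 2*p (t(p) = (3 + p) + p = 3 + 2*p)
E = 64 (E = 8**2 = 64)
t(9)*((24 - 38) - 1*(-77)) + E = (3 + 2*9)*((24 - 38) - 1*(-77)) + 64 = (3 + 18)*(-14 + 77) + 64 = 21*63 + 64 = 1323 + 64 = 1387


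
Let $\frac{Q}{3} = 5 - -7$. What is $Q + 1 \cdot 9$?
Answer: $45$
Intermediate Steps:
$Q = 36$ ($Q = 3 \left(5 - -7\right) = 3 \left(5 + 7\right) = 3 \cdot 12 = 36$)
$Q + 1 \cdot 9 = 36 + 1 \cdot 9 = 36 + 9 = 45$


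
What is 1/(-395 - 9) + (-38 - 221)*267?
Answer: -27937813/404 ≈ -69153.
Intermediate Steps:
1/(-395 - 9) + (-38 - 221)*267 = 1/(-404) - 259*267 = -1/404 - 69153 = -27937813/404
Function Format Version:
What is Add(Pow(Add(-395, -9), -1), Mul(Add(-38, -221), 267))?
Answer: Rational(-27937813, 404) ≈ -69153.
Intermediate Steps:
Add(Pow(Add(-395, -9), -1), Mul(Add(-38, -221), 267)) = Add(Pow(-404, -1), Mul(-259, 267)) = Add(Rational(-1, 404), -69153) = Rational(-27937813, 404)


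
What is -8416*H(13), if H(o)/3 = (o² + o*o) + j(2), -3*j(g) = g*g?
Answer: -8500160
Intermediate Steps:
j(g) = -g²/3 (j(g) = -g*g/3 = -g²/3)
H(o) = -4 + 6*o² (H(o) = 3*((o² + o*o) - ⅓*2²) = 3*((o² + o²) - ⅓*4) = 3*(2*o² - 4/3) = 3*(-4/3 + 2*o²) = -4 + 6*o²)
-8416*H(13) = -8416*(-4 + 6*13²) = -8416*(-4 + 6*169) = -8416*(-4 + 1014) = -8416*1010 = -8500160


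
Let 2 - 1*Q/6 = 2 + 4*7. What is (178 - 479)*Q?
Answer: 50568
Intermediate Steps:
Q = -168 (Q = 12 - 6*(2 + 4*7) = 12 - 6*(2 + 28) = 12 - 6*30 = 12 - 180 = -168)
(178 - 479)*Q = (178 - 479)*(-168) = -301*(-168) = 50568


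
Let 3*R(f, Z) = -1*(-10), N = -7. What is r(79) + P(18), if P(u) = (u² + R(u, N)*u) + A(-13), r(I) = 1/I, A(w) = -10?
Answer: 29547/79 ≈ 374.01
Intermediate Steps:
R(f, Z) = 10/3 (R(f, Z) = (-1*(-10))/3 = (⅓)*10 = 10/3)
P(u) = -10 + u² + 10*u/3 (P(u) = (u² + 10*u/3) - 10 = -10 + u² + 10*u/3)
r(79) + P(18) = 1/79 + (-10 + 18² + (10/3)*18) = 1/79 + (-10 + 324 + 60) = 1/79 + 374 = 29547/79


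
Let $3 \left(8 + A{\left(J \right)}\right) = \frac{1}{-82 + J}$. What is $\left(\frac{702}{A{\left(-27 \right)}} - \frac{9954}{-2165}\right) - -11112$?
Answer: $\frac{62487490368}{5665805} \approx 11029.0$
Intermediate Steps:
$A{\left(J \right)} = -8 + \frac{1}{3 \left(-82 + J\right)}$
$\left(\frac{702}{A{\left(-27 \right)}} - \frac{9954}{-2165}\right) - -11112 = \left(\frac{702}{\frac{1}{3} \frac{1}{-82 - 27} \left(1969 - -648\right)} - \frac{9954}{-2165}\right) - -11112 = \left(\frac{702}{\frac{1}{3} \frac{1}{-109} \left(1969 + 648\right)} - - \frac{9954}{2165}\right) + 11112 = \left(\frac{702}{\frac{1}{3} \left(- \frac{1}{109}\right) 2617} + \frac{9954}{2165}\right) + 11112 = \left(\frac{702}{- \frac{2617}{327}} + \frac{9954}{2165}\right) + 11112 = \left(702 \left(- \frac{327}{2617}\right) + \frac{9954}{2165}\right) + 11112 = \left(- \frac{229554}{2617} + \frac{9954}{2165}\right) + 11112 = - \frac{470934792}{5665805} + 11112 = \frac{62487490368}{5665805}$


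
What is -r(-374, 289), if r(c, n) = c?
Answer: 374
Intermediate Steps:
-r(-374, 289) = -1*(-374) = 374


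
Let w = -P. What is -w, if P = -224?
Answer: -224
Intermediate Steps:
w = 224 (w = -1*(-224) = 224)
-w = -1*224 = -224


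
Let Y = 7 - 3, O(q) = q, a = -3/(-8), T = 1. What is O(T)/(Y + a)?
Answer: 8/35 ≈ 0.22857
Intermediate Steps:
a = 3/8 (a = -3*(-⅛) = 3/8 ≈ 0.37500)
Y = 4
O(T)/(Y + a) = 1/(4 + 3/8) = 1/(35/8) = 1*(8/35) = 8/35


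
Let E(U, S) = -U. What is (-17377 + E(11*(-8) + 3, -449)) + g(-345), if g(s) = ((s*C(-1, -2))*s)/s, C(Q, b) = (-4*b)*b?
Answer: -11772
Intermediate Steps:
C(Q, b) = -4*b²
g(s) = -16*s (g(s) = ((s*(-4*(-2)²))*s)/s = ((s*(-4*4))*s)/s = ((s*(-16))*s)/s = ((-16*s)*s)/s = (-16*s²)/s = -16*s)
(-17377 + E(11*(-8) + 3, -449)) + g(-345) = (-17377 - (11*(-8) + 3)) - 16*(-345) = (-17377 - (-88 + 3)) + 5520 = (-17377 - 1*(-85)) + 5520 = (-17377 + 85) + 5520 = -17292 + 5520 = -11772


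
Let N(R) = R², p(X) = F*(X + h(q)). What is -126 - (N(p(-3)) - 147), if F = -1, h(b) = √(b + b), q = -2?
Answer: 16 + 12*I ≈ 16.0 + 12.0*I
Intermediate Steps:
h(b) = √2*√b (h(b) = √(2*b) = √2*√b)
p(X) = -X - 2*I (p(X) = -(X + √2*√(-2)) = -(X + √2*(I*√2)) = -(X + 2*I) = -X - 2*I)
-126 - (N(p(-3)) - 147) = -126 - ((-1*(-3) - 2*I)² - 147) = -126 - ((3 - 2*I)² - 147) = -126 - (-147 + (3 - 2*I)²) = -126 + (147 - (3 - 2*I)²) = 21 - (3 - 2*I)²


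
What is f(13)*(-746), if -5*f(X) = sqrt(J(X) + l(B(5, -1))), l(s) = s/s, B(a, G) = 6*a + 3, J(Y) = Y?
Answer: 746*sqrt(14)/5 ≈ 558.25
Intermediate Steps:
B(a, G) = 3 + 6*a
l(s) = 1
f(X) = -sqrt(1 + X)/5 (f(X) = -sqrt(X + 1)/5 = -sqrt(1 + X)/5)
f(13)*(-746) = -sqrt(1 + 13)/5*(-746) = -sqrt(14)/5*(-746) = 746*sqrt(14)/5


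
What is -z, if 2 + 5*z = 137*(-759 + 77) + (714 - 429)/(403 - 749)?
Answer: 32329141/1730 ≈ 18687.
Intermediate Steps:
z = -32329141/1730 (z = -2/5 + (137*(-759 + 77) + (714 - 429)/(403 - 749))/5 = -2/5 + (137*(-682) + 285/(-346))/5 = -2/5 + (-93434 + 285*(-1/346))/5 = -2/5 + (-93434 - 285/346)/5 = -2/5 + (1/5)*(-32328449/346) = -2/5 - 32328449/1730 = -32329141/1730 ≈ -18687.)
-z = -1*(-32329141/1730) = 32329141/1730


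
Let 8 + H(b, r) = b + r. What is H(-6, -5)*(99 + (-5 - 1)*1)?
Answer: -1767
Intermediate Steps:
H(b, r) = -8 + b + r (H(b, r) = -8 + (b + r) = -8 + b + r)
H(-6, -5)*(99 + (-5 - 1)*1) = (-8 - 6 - 5)*(99 + (-5 - 1)*1) = -19*(99 - 6*1) = -19*(99 - 6) = -19*93 = -1767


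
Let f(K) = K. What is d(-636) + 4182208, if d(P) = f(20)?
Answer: 4182228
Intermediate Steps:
d(P) = 20
d(-636) + 4182208 = 20 + 4182208 = 4182228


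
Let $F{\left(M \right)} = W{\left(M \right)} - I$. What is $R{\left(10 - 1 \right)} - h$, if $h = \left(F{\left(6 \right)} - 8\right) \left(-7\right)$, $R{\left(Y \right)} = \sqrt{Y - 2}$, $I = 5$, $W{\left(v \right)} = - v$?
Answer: $-133 + \sqrt{7} \approx -130.35$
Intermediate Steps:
$R{\left(Y \right)} = \sqrt{-2 + Y}$
$F{\left(M \right)} = -5 - M$ ($F{\left(M \right)} = - M - 5 = -5 - M$)
$h = 133$ ($h = \left(\left(-5 - 6\right) - 8\right) \left(-7\right) = \left(-11 - 8\right) \left(-7\right) = \left(-19\right) \left(-7\right) = 133$)
$R{\left(10 - 1 \right)} - h = \sqrt{-2 + \left(10 - 1\right)} - 133 = \sqrt{-2 + 9} - 133 = \sqrt{7} - 133 = -133 + \sqrt{7}$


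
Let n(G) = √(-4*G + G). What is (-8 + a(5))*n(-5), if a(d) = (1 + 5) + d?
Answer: 3*√15 ≈ 11.619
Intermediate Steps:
a(d) = 6 + d
n(G) = √3*√(-G) (n(G) = √(-3*G) = √3*√(-G))
(-8 + a(5))*n(-5) = (-8 + (6 + 5))*(√3*√(-1*(-5))) = (-8 + 11)*(√3*√5) = 3*√15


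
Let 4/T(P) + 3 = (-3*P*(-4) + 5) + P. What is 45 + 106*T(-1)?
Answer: 71/11 ≈ 6.4545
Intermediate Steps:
T(P) = 4/(2 + 13*P) (T(P) = 4/(-3 + ((-3*P*(-4) + 5) + P)) = 4/(-3 + ((12*P + 5) + P)) = 4/(-3 + ((5 + 12*P) + P)) = 4/(-3 + (5 + 13*P)) = 4/(2 + 13*P))
45 + 106*T(-1) = 45 + 106*(4/(2 + 13*(-1))) = 45 + 106*(4/(2 - 13)) = 45 + 106*(4/(-11)) = 45 + 106*(4*(-1/11)) = 45 + 106*(-4/11) = 45 - 424/11 = 71/11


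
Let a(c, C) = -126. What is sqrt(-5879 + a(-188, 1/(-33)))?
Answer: I*sqrt(6005) ≈ 77.492*I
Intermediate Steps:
sqrt(-5879 + a(-188, 1/(-33))) = sqrt(-5879 - 126) = sqrt(-6005) = I*sqrt(6005)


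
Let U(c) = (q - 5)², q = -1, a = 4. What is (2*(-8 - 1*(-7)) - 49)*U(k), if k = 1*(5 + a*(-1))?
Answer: -1836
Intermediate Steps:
k = 1 (k = 1*(5 + 4*(-1)) = 1*(5 - 4) = 1*1 = 1)
U(c) = 36 (U(c) = (-1 - 5)² = (-6)² = 36)
(2*(-8 - 1*(-7)) - 49)*U(k) = (2*(-8 - 1*(-7)) - 49)*36 = (2*(-8 + 7) - 49)*36 = (2*(-1) - 49)*36 = (-2 - 49)*36 = -51*36 = -1836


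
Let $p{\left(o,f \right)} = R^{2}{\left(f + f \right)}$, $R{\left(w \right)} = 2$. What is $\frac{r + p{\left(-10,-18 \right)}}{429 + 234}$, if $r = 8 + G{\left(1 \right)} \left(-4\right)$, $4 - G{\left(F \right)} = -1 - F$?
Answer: $- \frac{4}{221} \approx -0.0181$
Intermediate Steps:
$G{\left(F \right)} = 5 + F$ ($G{\left(F \right)} = 4 - \left(-1 - F\right) = 4 + \left(1 + F\right) = 5 + F$)
$p{\left(o,f \right)} = 4$ ($p{\left(o,f \right)} = 2^{2} = 4$)
$r = -16$ ($r = 8 + \left(5 + 1\right) \left(-4\right) = 8 + 6 \left(-4\right) = 8 - 24 = -16$)
$\frac{r + p{\left(-10,-18 \right)}}{429 + 234} = \frac{-16 + 4}{429 + 234} = - \frac{12}{663} = \left(-12\right) \frac{1}{663} = - \frac{4}{221}$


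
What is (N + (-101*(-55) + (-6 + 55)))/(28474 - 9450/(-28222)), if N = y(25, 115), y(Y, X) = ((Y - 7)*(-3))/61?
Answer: 4822998690/24509881679 ≈ 0.19678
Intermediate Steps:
y(Y, X) = 21/61 - 3*Y/61 (y(Y, X) = ((-7 + Y)*(-3))*(1/61) = (21 - 3*Y)*(1/61) = 21/61 - 3*Y/61)
N = -54/61 (N = 21/61 - 3/61*25 = 21/61 - 75/61 = -54/61 ≈ -0.88525)
(N + (-101*(-55) + (-6 + 55)))/(28474 - 9450/(-28222)) = (-54/61 + (-101*(-55) + (-6 + 55)))/(28474 - 9450/(-28222)) = (-54/61 + (5555 + 49))/(28474 - 9450*(-1/28222)) = (-54/61 + 5604)/(28474 + 4725/14111) = 341790/(61*(401801339/14111)) = (341790/61)*(14111/401801339) = 4822998690/24509881679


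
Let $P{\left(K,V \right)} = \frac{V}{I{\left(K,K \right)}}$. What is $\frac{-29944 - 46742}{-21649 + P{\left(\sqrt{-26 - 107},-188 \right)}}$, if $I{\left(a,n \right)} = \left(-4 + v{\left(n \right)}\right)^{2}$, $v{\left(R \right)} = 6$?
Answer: $\frac{12781}{3616} \approx 3.5346$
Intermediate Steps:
$I{\left(a,n \right)} = 4$ ($I{\left(a,n \right)} = \left(-4 + 6\right)^{2} = 2^{2} = 4$)
$P{\left(K,V \right)} = \frac{V}{4}$
$\frac{-29944 - 46742}{-21649 + P{\left(\sqrt{-26 - 107},-188 \right)}} = \frac{-29944 - 46742}{-21649 + \frac{1}{4} \left(-188\right)} = - \frac{76686}{-21649 - 47} = - \frac{76686}{-21696} = \left(-76686\right) \left(- \frac{1}{21696}\right) = \frac{12781}{3616}$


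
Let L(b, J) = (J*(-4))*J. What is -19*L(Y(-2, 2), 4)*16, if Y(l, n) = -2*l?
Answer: 19456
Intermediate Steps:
L(b, J) = -4*J² (L(b, J) = (-4*J)*J = -4*J²)
-19*L(Y(-2, 2), 4)*16 = -(-76)*4²*16 = -(-76)*16*16 = -19*(-64)*16 = 1216*16 = 19456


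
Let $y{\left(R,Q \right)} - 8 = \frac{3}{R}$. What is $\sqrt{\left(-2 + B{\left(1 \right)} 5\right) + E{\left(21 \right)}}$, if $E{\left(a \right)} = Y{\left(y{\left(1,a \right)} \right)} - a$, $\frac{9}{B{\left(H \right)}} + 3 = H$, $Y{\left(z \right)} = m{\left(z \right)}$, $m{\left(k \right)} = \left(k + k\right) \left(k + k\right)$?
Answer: $\frac{\sqrt{1754}}{2} \approx 20.94$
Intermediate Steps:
$y{\left(R,Q \right)} = 8 + \frac{3}{R}$
$m{\left(k \right)} = 4 k^{2}$ ($m{\left(k \right)} = 2 k 2 k = 4 k^{2}$)
$Y{\left(z \right)} = 4 z^{2}$
$B{\left(H \right)} = \frac{9}{-3 + H}$
$E{\left(a \right)} = 484 - a$ ($E{\left(a \right)} = 4 \left(8 + \frac{3}{1}\right)^{2} - a = 4 \left(8 + 3 \cdot 1\right)^{2} - a = 4 \left(8 + 3\right)^{2} - a = 4 \cdot 11^{2} - a = 4 \cdot 121 - a = 484 - a$)
$\sqrt{\left(-2 + B{\left(1 \right)} 5\right) + E{\left(21 \right)}} = \sqrt{\left(-2 + \frac{9}{-3 + 1} \cdot 5\right) + \left(484 - 21\right)} = \sqrt{\left(-2 + \frac{9}{-2} \cdot 5\right) + \left(484 - 21\right)} = \sqrt{\left(-2 + 9 \left(- \frac{1}{2}\right) 5\right) + 463} = \sqrt{\left(-2 - \frac{45}{2}\right) + 463} = \sqrt{- \frac{49}{2} + 463} = \sqrt{\frac{877}{2}} = \frac{\sqrt{1754}}{2}$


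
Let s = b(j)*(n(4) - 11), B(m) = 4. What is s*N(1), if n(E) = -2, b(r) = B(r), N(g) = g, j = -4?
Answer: -52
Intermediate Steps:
b(r) = 4
s = -52 (s = 4*(-2 - 11) = 4*(-13) = -52)
s*N(1) = -52*1 = -52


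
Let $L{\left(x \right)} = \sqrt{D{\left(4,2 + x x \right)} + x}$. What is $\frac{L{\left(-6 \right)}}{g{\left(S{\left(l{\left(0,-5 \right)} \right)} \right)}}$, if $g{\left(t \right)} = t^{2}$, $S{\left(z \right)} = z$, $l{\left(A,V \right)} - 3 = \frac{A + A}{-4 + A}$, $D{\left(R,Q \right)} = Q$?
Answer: $\frac{4 \sqrt{2}}{9} \approx 0.62854$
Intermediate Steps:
$L{\left(x \right)} = \sqrt{2 + x + x^{2}}$ ($L{\left(x \right)} = \sqrt{\left(2 + x x\right) + x} = \sqrt{\left(2 + x^{2}\right) + x} = \sqrt{2 + x + x^{2}}$)
$l{\left(A,V \right)} = 3 + \frac{2 A}{-4 + A}$ ($l{\left(A,V \right)} = 3 + \frac{A + A}{-4 + A} = 3 + \frac{2 A}{-4 + A}$)
$\frac{L{\left(-6 \right)}}{g{\left(S{\left(l{\left(0,-5 \right)} \right)} \right)}} = \frac{\sqrt{2 - 6 + \left(-6\right)^{2}}}{\left(\frac{-12 + 5 \cdot 0}{-4 + 0}\right)^{2}} = \frac{\sqrt{2 - 6 + 36}}{\left(\frac{-12 + 0}{-4}\right)^{2}} = \frac{\sqrt{32}}{\left(\left(- \frac{1}{4}\right) \left(-12\right)\right)^{2}} = \frac{4 \sqrt{2}}{3^{2}} = \frac{4 \sqrt{2}}{9}$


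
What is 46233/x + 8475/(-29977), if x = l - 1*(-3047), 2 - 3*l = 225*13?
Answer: 4105082373/186396986 ≈ 22.023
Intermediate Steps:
l = -2923/3 (l = 2/3 - 75*13 = 2/3 - 1/3*2925 = 2/3 - 975 = -2923/3 ≈ -974.33)
x = 6218/3 (x = -2923/3 - 1*(-3047) = -2923/3 + 3047 = 6218/3 ≈ 2072.7)
46233/x + 8475/(-29977) = 46233/(6218/3) + 8475/(-29977) = 46233*(3/6218) + 8475*(-1/29977) = 138699/6218 - 8475/29977 = 4105082373/186396986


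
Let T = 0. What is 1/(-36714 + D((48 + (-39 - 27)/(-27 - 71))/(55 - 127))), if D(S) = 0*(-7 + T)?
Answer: -1/36714 ≈ -2.7238e-5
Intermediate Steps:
D(S) = 0 (D(S) = 0*(-7 + 0) = 0*(-7) = 0)
1/(-36714 + D((48 + (-39 - 27)/(-27 - 71))/(55 - 127))) = 1/(-36714 + 0) = 1/(-36714) = -1/36714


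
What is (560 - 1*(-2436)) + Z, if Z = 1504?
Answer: 4500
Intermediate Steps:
(560 - 1*(-2436)) + Z = (560 - 1*(-2436)) + 1504 = (560 + 2436) + 1504 = 2996 + 1504 = 4500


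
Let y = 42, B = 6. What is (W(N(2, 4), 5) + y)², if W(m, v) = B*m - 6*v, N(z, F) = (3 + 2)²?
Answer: 26244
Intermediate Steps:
N(z, F) = 25 (N(z, F) = 5² = 25)
W(m, v) = -6*v + 6*m (W(m, v) = 6*m - 6*v = -6*v + 6*m)
(W(N(2, 4), 5) + y)² = ((-6*5 + 6*25) + 42)² = ((-30 + 150) + 42)² = (120 + 42)² = 162² = 26244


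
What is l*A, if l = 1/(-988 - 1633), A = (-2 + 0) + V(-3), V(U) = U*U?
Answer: -7/2621 ≈ -0.0026707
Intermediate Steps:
V(U) = U²
A = 7 (A = (-2 + 0) + (-3)² = -2 + 9 = 7)
l = -1/2621 (l = 1/(-2621) = -1/2621 ≈ -0.00038153)
l*A = -1/2621*7 = -7/2621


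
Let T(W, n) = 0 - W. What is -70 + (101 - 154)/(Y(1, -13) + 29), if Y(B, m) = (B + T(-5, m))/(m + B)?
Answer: -4096/57 ≈ -71.860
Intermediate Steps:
T(W, n) = -W
Y(B, m) = (5 + B)/(B + m) (Y(B, m) = (B - 1*(-5))/(m + B) = (B + 5)/(B + m) = (5 + B)/(B + m))
-70 + (101 - 154)/(Y(1, -13) + 29) = -70 + (101 - 154)/((5 + 1)/(1 - 13) + 29) = -70 - 53/(6/(-12) + 29) = -70 - 53/(-1/12*6 + 29) = -70 - 53/(-1/2 + 29) = -70 - 53/57/2 = -70 - 53*2/57 = -70 - 106/57 = -4096/57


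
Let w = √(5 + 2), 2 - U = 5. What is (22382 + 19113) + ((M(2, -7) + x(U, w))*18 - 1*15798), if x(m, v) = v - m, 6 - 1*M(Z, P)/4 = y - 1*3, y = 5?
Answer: 26039 + 18*√7 ≈ 26087.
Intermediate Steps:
U = -3 (U = 2 - 1*5 = 2 - 5 = -3)
M(Z, P) = 16 (M(Z, P) = 24 - 4*(5 - 1*3) = 24 - 4*(5 - 3) = 24 - 4*2 = 24 - 8 = 16)
w = √7 ≈ 2.6458
(22382 + 19113) + ((M(2, -7) + x(U, w))*18 - 1*15798) = (22382 + 19113) + ((16 + (√7 - 1*(-3)))*18 - 1*15798) = 41495 + ((16 + (√7 + 3))*18 - 15798) = 41495 + ((16 + (3 + √7))*18 - 15798) = 41495 + ((19 + √7)*18 - 15798) = 41495 + ((342 + 18*√7) - 15798) = 41495 + (-15456 + 18*√7) = 26039 + 18*√7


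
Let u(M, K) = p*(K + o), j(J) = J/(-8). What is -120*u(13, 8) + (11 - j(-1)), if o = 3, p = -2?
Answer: 21207/8 ≈ 2650.9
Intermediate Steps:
j(J) = -J/8 (j(J) = J*(-⅛) = -J/8)
u(M, K) = -6 - 2*K (u(M, K) = -2*(K + 3) = -2*(3 + K) = -6 - 2*K)
-120*u(13, 8) + (11 - j(-1)) = -120*(-6 - 2*8) + (11 - (-1)*(-1)/8) = -120*(-6 - 16) + (11 - 1*⅛) = -120*(-22) + (11 - ⅛) = 2640 + 87/8 = 21207/8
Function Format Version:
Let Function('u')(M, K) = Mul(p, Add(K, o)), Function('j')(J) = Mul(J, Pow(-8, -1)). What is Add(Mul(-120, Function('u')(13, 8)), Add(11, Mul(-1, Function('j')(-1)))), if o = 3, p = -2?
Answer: Rational(21207, 8) ≈ 2650.9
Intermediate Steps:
Function('j')(J) = Mul(Rational(-1, 8), J) (Function('j')(J) = Mul(J, Rational(-1, 8)) = Mul(Rational(-1, 8), J))
Function('u')(M, K) = Add(-6, Mul(-2, K)) (Function('u')(M, K) = Mul(-2, Add(K, 3)) = Mul(-2, Add(3, K)) = Add(-6, Mul(-2, K)))
Add(Mul(-120, Function('u')(13, 8)), Add(11, Mul(-1, Function('j')(-1)))) = Add(Mul(-120, Add(-6, Mul(-2, 8))), Add(11, Mul(-1, Mul(Rational(-1, 8), -1)))) = Add(Mul(-120, Add(-6, -16)), Add(11, Mul(-1, Rational(1, 8)))) = Add(Mul(-120, -22), Add(11, Rational(-1, 8))) = Add(2640, Rational(87, 8)) = Rational(21207, 8)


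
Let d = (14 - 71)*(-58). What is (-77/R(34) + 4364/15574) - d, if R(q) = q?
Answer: -875815359/264758 ≈ -3308.0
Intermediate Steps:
d = 3306 (d = -57*(-58) = 3306)
(-77/R(34) + 4364/15574) - d = (-77/34 + 4364/15574) - 1*3306 = (-77*1/34 + 4364*(1/15574)) - 3306 = (-77/34 + 2182/7787) - 3306 = -525411/264758 - 3306 = -875815359/264758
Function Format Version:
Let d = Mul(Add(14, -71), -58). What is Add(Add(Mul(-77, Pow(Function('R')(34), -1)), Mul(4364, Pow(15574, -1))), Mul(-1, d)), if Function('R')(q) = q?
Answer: Rational(-875815359, 264758) ≈ -3308.0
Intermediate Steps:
d = 3306 (d = Mul(-57, -58) = 3306)
Add(Add(Mul(-77, Pow(Function('R')(34), -1)), Mul(4364, Pow(15574, -1))), Mul(-1, d)) = Add(Add(Mul(-77, Pow(34, -1)), Mul(4364, Pow(15574, -1))), Mul(-1, 3306)) = Add(Add(Mul(-77, Rational(1, 34)), Mul(4364, Rational(1, 15574))), -3306) = Add(Add(Rational(-77, 34), Rational(2182, 7787)), -3306) = Add(Rational(-525411, 264758), -3306) = Rational(-875815359, 264758)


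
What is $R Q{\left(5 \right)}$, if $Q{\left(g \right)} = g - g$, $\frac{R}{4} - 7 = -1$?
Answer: $0$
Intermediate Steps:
$R = 24$ ($R = 28 + 4 \left(-1\right) = 28 - 4 = 24$)
$Q{\left(g \right)} = 0$
$R Q{\left(5 \right)} = 24 \cdot 0 = 0$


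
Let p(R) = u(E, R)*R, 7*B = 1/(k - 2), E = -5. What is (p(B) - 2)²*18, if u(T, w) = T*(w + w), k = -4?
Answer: 3129361/43218 ≈ 72.409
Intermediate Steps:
u(T, w) = 2*T*w (u(T, w) = T*(2*w) = 2*T*w)
B = -1/42 (B = 1/(7*(-4 - 2)) = (⅐)/(-6) = (⅐)*(-⅙) = -1/42 ≈ -0.023810)
p(R) = -10*R² (p(R) = (2*(-5)*R)*R = (-10*R)*R = -10*R²)
(p(B) - 2)²*18 = (-10*(-1/42)² - 2)²*18 = (-10*1/1764 - 2)²*18 = (-5/882 - 2)²*18 = (-1769/882)²*18 = (3129361/777924)*18 = 3129361/43218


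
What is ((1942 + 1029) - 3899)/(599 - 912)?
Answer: 928/313 ≈ 2.9649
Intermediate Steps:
((1942 + 1029) - 3899)/(599 - 912) = (2971 - 3899)/(-313) = -928*(-1/313) = 928/313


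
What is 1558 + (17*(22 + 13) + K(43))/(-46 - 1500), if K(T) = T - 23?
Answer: 2408053/1546 ≈ 1557.6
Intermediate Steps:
K(T) = -23 + T
1558 + (17*(22 + 13) + K(43))/(-46 - 1500) = 1558 + (17*(22 + 13) + (-23 + 43))/(-46 - 1500) = 1558 + (17*35 + 20)/(-1546) = 1558 + (595 + 20)*(-1/1546) = 1558 + 615*(-1/1546) = 1558 - 615/1546 = 2408053/1546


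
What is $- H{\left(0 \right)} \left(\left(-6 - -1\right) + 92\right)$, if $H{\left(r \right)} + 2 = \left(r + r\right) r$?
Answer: $174$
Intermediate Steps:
$H{\left(r \right)} = -2 + 2 r^{2}$ ($H{\left(r \right)} = -2 + \left(r + r\right) r = -2 + 2 r r = -2 + 2 r^{2}$)
$- H{\left(0 \right)} \left(\left(-6 - -1\right) + 92\right) = - \left(-2 + 2 \cdot 0^{2}\right) \left(\left(-6 - -1\right) + 92\right) = - \left(-2 + 2 \cdot 0\right) \left(\left(-6 + 1\right) + 92\right) = - \left(-2 + 0\right) \left(-5 + 92\right) = - \left(-2\right) 87 = \left(-1\right) \left(-174\right) = 174$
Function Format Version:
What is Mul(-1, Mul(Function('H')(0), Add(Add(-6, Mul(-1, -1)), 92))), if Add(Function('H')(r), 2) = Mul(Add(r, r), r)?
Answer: 174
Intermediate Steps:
Function('H')(r) = Add(-2, Mul(2, Pow(r, 2))) (Function('H')(r) = Add(-2, Mul(Add(r, r), r)) = Add(-2, Mul(Mul(2, r), r)) = Add(-2, Mul(2, Pow(r, 2))))
Mul(-1, Mul(Function('H')(0), Add(Add(-6, Mul(-1, -1)), 92))) = Mul(-1, Mul(Add(-2, Mul(2, Pow(0, 2))), Add(Add(-6, Mul(-1, -1)), 92))) = Mul(-1, Mul(Add(-2, Mul(2, 0)), Add(Add(-6, 1), 92))) = Mul(-1, Mul(Add(-2, 0), Add(-5, 92))) = Mul(-1, Mul(-2, 87)) = Mul(-1, -174) = 174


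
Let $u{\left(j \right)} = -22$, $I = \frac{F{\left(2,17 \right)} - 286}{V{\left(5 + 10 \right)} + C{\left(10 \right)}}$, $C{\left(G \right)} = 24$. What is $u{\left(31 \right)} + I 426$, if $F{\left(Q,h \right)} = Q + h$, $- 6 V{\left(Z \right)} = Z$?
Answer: $- \frac{228430}{43} \approx -5312.3$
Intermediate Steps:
$V{\left(Z \right)} = - \frac{Z}{6}$
$I = - \frac{534}{43}$ ($I = \frac{\left(2 + 17\right) - 286}{- \frac{5 + 10}{6} + 24} = \frac{19 - 286}{\left(- \frac{1}{6}\right) 15 + 24} = - \frac{267}{- \frac{5}{2} + 24} = - \frac{267}{\frac{43}{2}} = \left(-267\right) \frac{2}{43} = - \frac{534}{43} \approx -12.419$)
$u{\left(31 \right)} + I 426 = -22 - \frac{227484}{43} = - \frac{228430}{43}$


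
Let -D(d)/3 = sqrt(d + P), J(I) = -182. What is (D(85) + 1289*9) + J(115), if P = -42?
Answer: 11419 - 3*sqrt(43) ≈ 11399.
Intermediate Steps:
D(d) = -3*sqrt(-42 + d) (D(d) = -3*sqrt(d - 42) = -3*sqrt(-42 + d))
(D(85) + 1289*9) + J(115) = (-3*sqrt(-42 + 85) + 1289*9) - 182 = (-3*sqrt(43) + 11601) - 182 = (11601 - 3*sqrt(43)) - 182 = 11419 - 3*sqrt(43)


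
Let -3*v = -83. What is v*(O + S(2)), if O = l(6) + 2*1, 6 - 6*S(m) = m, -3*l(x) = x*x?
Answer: -2324/9 ≈ -258.22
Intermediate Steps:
v = 83/3 (v = -⅓*(-83) = 83/3 ≈ 27.667)
l(x) = -x²/3 (l(x) = -x*x/3 = -x²/3)
S(m) = 1 - m/6
O = -10 (O = -⅓*6² + 2*1 = -⅓*36 + 2 = -12 + 2 = -10)
v*(O + S(2)) = 83*(-10 + (1 - ⅙*2))/3 = 83*(-10 + (1 - ⅓))/3 = 83*(-10 + ⅔)/3 = (83/3)*(-28/3) = -2324/9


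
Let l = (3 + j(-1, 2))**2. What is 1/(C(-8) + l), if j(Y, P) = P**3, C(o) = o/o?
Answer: 1/122 ≈ 0.0081967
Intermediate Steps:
C(o) = 1
l = 121 (l = (3 + 2**3)**2 = (3 + 8)**2 = 11**2 = 121)
1/(C(-8) + l) = 1/(1 + 121) = 1/122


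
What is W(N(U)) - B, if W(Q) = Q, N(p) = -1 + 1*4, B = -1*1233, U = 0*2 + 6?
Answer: 1236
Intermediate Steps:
U = 6 (U = 0 + 6 = 6)
B = -1233
N(p) = 3 (N(p) = -1 + 4 = 3)
W(N(U)) - B = 3 - 1*(-1233) = 3 + 1233 = 1236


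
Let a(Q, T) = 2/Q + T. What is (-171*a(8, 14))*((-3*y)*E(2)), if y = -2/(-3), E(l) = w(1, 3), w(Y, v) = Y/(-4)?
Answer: -9747/8 ≈ -1218.4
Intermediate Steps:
w(Y, v) = -Y/4 (w(Y, v) = Y*(-¼) = -Y/4)
E(l) = -¼ (E(l) = -¼*1 = -¼)
y = ⅔ (y = -2*(-⅓) = ⅔ ≈ 0.66667)
a(Q, T) = T + 2/Q
(-171*a(8, 14))*((-3*y)*E(2)) = (-171*(14 + 2/8))*(-3*⅔*(-¼)) = (-171*(14 + 2*(⅛)))*(-2*(-¼)) = -171*(14 + ¼)*(½) = -171*57/4*(½) = -9747/4*½ = -9747/8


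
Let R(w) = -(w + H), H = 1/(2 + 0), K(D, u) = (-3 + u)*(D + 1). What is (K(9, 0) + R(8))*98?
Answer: -3773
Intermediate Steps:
K(D, u) = (1 + D)*(-3 + u) (K(D, u) = (-3 + u)*(1 + D) = (1 + D)*(-3 + u))
H = 1/2 ≈ 0.50000
R(w) = -1/2 - w (R(w) = -(w + 1/2) = -(1/2 + w) = -1/2 - w)
(K(9, 0) + R(8))*98 = ((-3 + 0 - 3*9 + 9*0) + (-1/2 - 1*8))*98 = ((-3 + 0 - 27 + 0) + (-1/2 - 8))*98 = (-30 - 17/2)*98 = -77/2*98 = -3773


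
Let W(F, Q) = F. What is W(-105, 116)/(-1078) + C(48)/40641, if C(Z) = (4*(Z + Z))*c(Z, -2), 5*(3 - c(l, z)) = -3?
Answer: 1370841/10431190 ≈ 0.13142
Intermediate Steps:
c(l, z) = 18/5 (c(l, z) = 3 - 1/5*(-3) = 3 + 3/5 = 18/5)
C(Z) = 144*Z/5 (C(Z) = (4*(Z + Z))*(18/5) = (4*(2*Z))*(18/5) = (8*Z)*(18/5) = 144*Z/5)
W(-105, 116)/(-1078) + C(48)/40641 = -105/(-1078) + ((144/5)*48)/40641 = -105*(-1/1078) + (6912/5)*(1/40641) = 15/154 + 2304/67735 = 1370841/10431190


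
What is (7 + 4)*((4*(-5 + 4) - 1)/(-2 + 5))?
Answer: -55/3 ≈ -18.333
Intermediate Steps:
(7 + 4)*((4*(-5 + 4) - 1)/(-2 + 5)) = 11*((4*(-1) - 1)/3) = 11*((-4 - 1)*(⅓)) = 11*(-5*⅓) = 11*(-5/3) = -55/3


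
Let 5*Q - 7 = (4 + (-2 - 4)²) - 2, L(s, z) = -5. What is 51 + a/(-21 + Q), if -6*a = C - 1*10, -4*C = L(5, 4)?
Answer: 14653/288 ≈ 50.878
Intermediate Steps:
C = 5/4 (C = -¼*(-5) = 5/4 ≈ 1.2500)
Q = 9 (Q = 7/5 + ((4 + (-2 - 4)²) - 2)/5 = 7/5 + ((4 + (-6)²) - 2)/5 = 7/5 + ((4 + 36) - 2)/5 = 7/5 + (40 - 2)/5 = 7/5 + (⅕)*38 = 7/5 + 38/5 = 9)
a = 35/24 (a = -(5/4 - 1*10)/6 = -(5/4 - 10)/6 = -⅙*(-35/4) = 35/24 ≈ 1.4583)
51 + a/(-21 + Q) = 51 + (35/24)/(-21 + 9) = 51 + (35/24)/(-12) = 51 - 1/12*35/24 = 51 - 35/288 = 14653/288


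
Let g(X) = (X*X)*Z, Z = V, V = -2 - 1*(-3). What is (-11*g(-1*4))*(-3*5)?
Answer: 2640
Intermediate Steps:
V = 1 (V = -2 + 3 = 1)
Z = 1
g(X) = X**2 (g(X) = (X*X)*1 = X**2*1 = X**2)
(-11*g(-1*4))*(-3*5) = (-11*(-1*4)**2)*(-3*5) = -11*(-4)**2*(-15) = -11*16*(-15) = -176*(-15) = 2640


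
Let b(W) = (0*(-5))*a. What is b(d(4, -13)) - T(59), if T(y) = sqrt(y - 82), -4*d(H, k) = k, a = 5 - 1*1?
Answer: -I*sqrt(23) ≈ -4.7958*I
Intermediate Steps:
a = 4 (a = 5 - 1 = 4)
d(H, k) = -k/4
b(W) = 0 (b(W) = (0*(-5))*4 = 0*4 = 0)
T(y) = sqrt(-82 + y)
b(d(4, -13)) - T(59) = 0 - sqrt(-82 + 59) = 0 - sqrt(-23) = 0 - I*sqrt(23) = -I*sqrt(23)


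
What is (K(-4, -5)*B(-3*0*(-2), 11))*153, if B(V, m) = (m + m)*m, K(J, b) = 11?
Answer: 407286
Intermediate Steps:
B(V, m) = 2*m**2 (B(V, m) = (2*m)*m = 2*m**2)
(K(-4, -5)*B(-3*0*(-2), 11))*153 = (11*(2*11**2))*153 = (11*(2*121))*153 = (11*242)*153 = 2662*153 = 407286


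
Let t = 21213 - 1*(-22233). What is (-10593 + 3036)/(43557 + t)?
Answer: -2519/29001 ≈ -0.086859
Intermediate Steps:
t = 43446 (t = 21213 + 22233 = 43446)
(-10593 + 3036)/(43557 + t) = (-10593 + 3036)/(43557 + 43446) = -7557/87003 = -7557*1/87003 = -2519/29001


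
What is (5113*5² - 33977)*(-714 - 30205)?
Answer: -2901686312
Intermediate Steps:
(5113*5² - 33977)*(-714 - 30205) = (5113*25 - 33977)*(-30919) = (127825 - 33977)*(-30919) = 93848*(-30919) = -2901686312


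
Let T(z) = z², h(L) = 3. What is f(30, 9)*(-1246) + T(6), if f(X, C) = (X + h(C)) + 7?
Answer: -49804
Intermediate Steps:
f(X, C) = 10 + X (f(X, C) = (X + 3) + 7 = (3 + X) + 7 = 10 + X)
f(30, 9)*(-1246) + T(6) = (10 + 30)*(-1246) + 6² = 40*(-1246) + 36 = -49840 + 36 = -49804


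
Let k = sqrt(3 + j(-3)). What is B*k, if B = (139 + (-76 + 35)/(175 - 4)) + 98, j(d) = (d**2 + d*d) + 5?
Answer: 40486*sqrt(26)/171 ≈ 1207.2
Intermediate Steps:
j(d) = 5 + 2*d**2 (j(d) = (d**2 + d**2) + 5 = 2*d**2 + 5 = 5 + 2*d**2)
k = sqrt(26) (k = sqrt(3 + (5 + 2*(-3)**2)) = sqrt(3 + (5 + 2*9)) = sqrt(3 + (5 + 18)) = sqrt(3 + 23) = sqrt(26) ≈ 5.0990)
B = 40486/171 (B = (139 - 41/171) + 98 = 23728/171 + 98 = 40486/171 ≈ 236.76)
B*k = 40486*sqrt(26)/171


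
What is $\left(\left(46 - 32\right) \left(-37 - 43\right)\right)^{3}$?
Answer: $-1404928000$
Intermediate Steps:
$\left(\left(46 - 32\right) \left(-37 - 43\right)\right)^{3} = \left(14 \left(-80\right)\right)^{3} = \left(-1120\right)^{3} = -1404928000$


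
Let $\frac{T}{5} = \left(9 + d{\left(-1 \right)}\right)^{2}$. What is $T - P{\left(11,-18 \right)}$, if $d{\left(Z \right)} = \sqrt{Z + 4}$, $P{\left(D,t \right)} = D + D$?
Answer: $398 + 90 \sqrt{3} \approx 553.88$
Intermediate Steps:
$P{\left(D,t \right)} = 2 D$
$d{\left(Z \right)} = \sqrt{4 + Z}$
$T = 5 \left(9 + \sqrt{3}\right)^{2}$ ($T = 5 \left(9 + \sqrt{4 - 1}\right)^{2} = 5 \left(9 + \sqrt{3}\right)^{2} \approx 575.88$)
$T - P{\left(11,-18 \right)} = \left(420 + 90 \sqrt{3}\right) - 2 \cdot 11 = \left(420 + 90 \sqrt{3}\right) - 22 = 398 + 90 \sqrt{3}$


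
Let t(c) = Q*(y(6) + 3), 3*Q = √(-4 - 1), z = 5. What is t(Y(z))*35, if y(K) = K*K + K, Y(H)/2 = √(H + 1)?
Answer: 525*I*√5 ≈ 1173.9*I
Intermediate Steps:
Y(H) = 2*√(1 + H) (Y(H) = 2*√(H + 1) = 2*√(1 + H))
y(K) = K + K² (y(K) = K² + K = K + K²)
Q = I*√5/3 (Q = √(-4 - 1)/3 = √(-5)/3 = (I*√5)/3 = I*√5/3 ≈ 0.74536*I)
t(c) = 15*I*√5 (t(c) = (I*√5/3)*(6*(1 + 6) + 3) = (I*√5/3)*(6*7 + 3) = (I*√5/3)*(42 + 3) = (I*√5/3)*45 = 15*I*√5)
t(Y(z))*35 = (15*I*√5)*35 = 525*I*√5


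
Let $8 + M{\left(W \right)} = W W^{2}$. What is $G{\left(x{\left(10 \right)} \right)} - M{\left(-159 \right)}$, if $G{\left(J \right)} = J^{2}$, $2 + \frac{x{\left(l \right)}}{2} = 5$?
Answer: $4019723$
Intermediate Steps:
$M{\left(W \right)} = -8 + W^{3}$ ($M{\left(W \right)} = -8 + W W^{2} = -8 + W^{3}$)
$x{\left(l \right)} = 6$ ($x{\left(l \right)} = -4 + 2 \cdot 5 = -4 + 10 = 6$)
$G{\left(x{\left(10 \right)} \right)} - M{\left(-159 \right)} = 6^{2} - \left(-8 + \left(-159\right)^{3}\right) = 36 - \left(-8 - 4019679\right) = 36 - -4019687 = 36 + 4019687 = 4019723$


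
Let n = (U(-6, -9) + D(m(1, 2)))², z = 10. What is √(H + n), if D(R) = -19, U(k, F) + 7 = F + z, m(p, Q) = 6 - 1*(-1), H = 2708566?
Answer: √2709191 ≈ 1646.0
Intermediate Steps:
m(p, Q) = 7 (m(p, Q) = 6 + 1 = 7)
U(k, F) = 3 + F (U(k, F) = -7 + (F + 10) = -7 + (10 + F) = 3 + F)
n = 625 (n = ((3 - 9) - 19)² = (-6 - 19)² = (-25)² = 625)
√(H + n) = √(2708566 + 625) = √2709191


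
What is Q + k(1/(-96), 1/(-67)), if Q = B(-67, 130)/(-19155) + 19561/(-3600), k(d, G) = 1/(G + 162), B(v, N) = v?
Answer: -270618867001/49893411600 ≈ -5.4239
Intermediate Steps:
k(d, G) = 1/(162 + G)
Q = -24963317/4597200 (Q = -67/(-19155) + 19561/(-3600) = -67*(-1/19155) + 19561*(-1/3600) = 67/19155 - 19561/3600 = -24963317/4597200 ≈ -5.4301)
Q + k(1/(-96), 1/(-67)) = -24963317/4597200 + 1/(162 + 1/(-67)) = -24963317/4597200 + 1/(162 - 1/67) = -24963317/4597200 + 1/(10853/67) = -24963317/4597200 + 67/10853 = -270618867001/49893411600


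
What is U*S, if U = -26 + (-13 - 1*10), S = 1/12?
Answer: -49/12 ≈ -4.0833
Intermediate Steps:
S = 1/12 ≈ 0.083333
U = -49 (U = -26 + (-13 - 10) = -26 - 23 = -49)
U*S = -49*1/12 = -49/12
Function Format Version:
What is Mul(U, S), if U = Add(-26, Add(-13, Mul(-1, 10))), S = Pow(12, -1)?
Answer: Rational(-49, 12) ≈ -4.0833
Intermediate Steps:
S = Rational(1, 12) ≈ 0.083333
U = -49 (U = Add(-26, Add(-13, -10)) = Add(-26, -23) = -49)
Mul(U, S) = Mul(-49, Rational(1, 12)) = Rational(-49, 12)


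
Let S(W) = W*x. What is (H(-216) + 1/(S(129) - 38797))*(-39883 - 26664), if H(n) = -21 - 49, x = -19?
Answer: 192145212467/41248 ≈ 4.6583e+6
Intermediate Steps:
H(n) = -70
S(W) = -19*W (S(W) = W*(-19) = -19*W)
(H(-216) + 1/(S(129) - 38797))*(-39883 - 26664) = (-70 + 1/(-19*129 - 38797))*(-39883 - 26664) = (-70 + 1/(-2451 - 38797))*(-66547) = (-70 + 1/(-41248))*(-66547) = (-70 - 1/41248)*(-66547) = -2887361/41248*(-66547) = 192145212467/41248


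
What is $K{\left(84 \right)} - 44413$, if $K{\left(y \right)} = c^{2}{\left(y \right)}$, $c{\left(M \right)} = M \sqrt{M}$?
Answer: $548291$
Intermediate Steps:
$c{\left(M \right)} = M^{\frac{3}{2}}$
$K{\left(y \right)} = y^{3}$ ($K{\left(y \right)} = \left(y^{\frac{3}{2}}\right)^{2} = y^{3}$)
$K{\left(84 \right)} - 44413 = 84^{3} - 44413 = 592704 - 44413 = 548291$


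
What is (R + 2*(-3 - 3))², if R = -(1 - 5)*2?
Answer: 16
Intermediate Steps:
R = 8 (R = -(-4)*2 = -1*(-8) = 8)
(R + 2*(-3 - 3))² = (8 + 2*(-3 - 3))² = (8 + 2*(-6))² = (8 - 12)² = (-4)² = 16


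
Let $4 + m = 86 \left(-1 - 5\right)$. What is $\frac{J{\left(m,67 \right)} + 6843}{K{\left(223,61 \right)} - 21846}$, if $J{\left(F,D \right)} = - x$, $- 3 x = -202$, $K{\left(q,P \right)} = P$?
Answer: $- \frac{20327}{65355} \approx -0.31102$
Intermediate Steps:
$m = -520$ ($m = -4 + 86 \left(-1 - 5\right) = -4 + 86 \left(-6\right) = -4 - 516 = -520$)
$x = \frac{202}{3}$ ($x = \left(- \frac{1}{3}\right) \left(-202\right) = \frac{202}{3} \approx 67.333$)
$J{\left(F,D \right)} = - \frac{202}{3}$ ($J{\left(F,D \right)} = \left(-1\right) \frac{202}{3} = - \frac{202}{3}$)
$\frac{J{\left(m,67 \right)} + 6843}{K{\left(223,61 \right)} - 21846} = \frac{- \frac{202}{3} + 6843}{61 - 21846} = \frac{20327}{3 \left(-21785\right)} = \frac{20327}{3} \left(- \frac{1}{21785}\right) = - \frac{20327}{65355}$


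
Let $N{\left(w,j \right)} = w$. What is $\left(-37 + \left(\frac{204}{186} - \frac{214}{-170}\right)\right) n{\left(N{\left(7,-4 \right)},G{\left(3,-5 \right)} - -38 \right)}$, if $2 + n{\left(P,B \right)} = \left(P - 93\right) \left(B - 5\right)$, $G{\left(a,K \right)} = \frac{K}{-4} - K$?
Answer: $\frac{61665044}{527} \approx 1.1701 \cdot 10^{5}$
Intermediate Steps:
$G{\left(a,K \right)} = - \frac{5 K}{4}$ ($G{\left(a,K \right)} = K \left(- \frac{1}{4}\right) - K = - \frac{K}{4} - K = - \frac{5 K}{4}$)
$n{\left(P,B \right)} = -2 + \left(-93 + P\right) \left(-5 + B\right)$ ($n{\left(P,B \right)} = -2 + \left(P - 93\right) \left(B - 5\right) = -2 + \left(-93 + P\right) \left(-5 + B\right)$)
$\left(-37 + \left(\frac{204}{186} - \frac{214}{-170}\right)\right) n{\left(N{\left(7,-4 \right)},G{\left(3,-5 \right)} - -38 \right)} = \left(-37 + \left(\frac{204}{186} - \frac{214}{-170}\right)\right) \left(463 - 93 \left(\left(- \frac{5}{4}\right) \left(-5\right) - -38\right) - 35 + \left(\left(- \frac{5}{4}\right) \left(-5\right) - -38\right) 7\right) = \left(-37 + \left(204 \cdot \frac{1}{186} - - \frac{107}{85}\right)\right) \left(463 - 93 \left(\frac{25}{4} + 38\right) - 35 + \left(\frac{25}{4} + 38\right) 7\right) = \left(-37 + \left(\frac{34}{31} + \frac{107}{85}\right)\right) \left(463 - \frac{16461}{4} - 35 + \frac{177}{4} \cdot 7\right) = \left(-37 + \frac{6207}{2635}\right) \left(463 - \frac{16461}{4} - 35 + \frac{1239}{4}\right) = \left(- \frac{91288}{2635}\right) \left(- \frac{6755}{2}\right) = \frac{61665044}{527}$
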